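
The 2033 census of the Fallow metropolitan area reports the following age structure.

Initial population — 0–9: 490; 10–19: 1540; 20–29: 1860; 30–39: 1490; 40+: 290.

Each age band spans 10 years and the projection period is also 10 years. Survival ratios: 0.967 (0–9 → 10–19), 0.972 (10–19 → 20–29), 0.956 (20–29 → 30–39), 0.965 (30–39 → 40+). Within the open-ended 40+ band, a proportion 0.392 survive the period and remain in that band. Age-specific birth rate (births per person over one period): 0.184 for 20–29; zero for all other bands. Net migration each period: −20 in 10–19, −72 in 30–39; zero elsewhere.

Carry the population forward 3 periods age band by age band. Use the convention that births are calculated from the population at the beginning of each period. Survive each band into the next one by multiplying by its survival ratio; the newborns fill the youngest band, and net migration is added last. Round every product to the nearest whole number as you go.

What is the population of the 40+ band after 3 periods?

Let group 1 be 0–9 through group 5 = 40+.
[period 1]
Births: 1860 * 0.184 = 342
Group 2: 490 * 0.967 = 474
Group 3: 1540 * 0.972 = 1497
Group 4: 1860 * 0.956 = 1778
Group 5: 1490 * 0.965 + 290 * 0.392 = 1438 + 114 = 1552
Net migration: Group 2 − 20 → 454; Group 4 − 72 → 1706
Population now: 0–9=342, 10–19=454, 20–29=1497, 30–39=1706, 40+=1552
[period 2]
Births: 1497 * 0.184 = 275
Group 2: 342 * 0.967 = 331
Group 3: 454 * 0.972 = 441
Group 4: 1497 * 0.956 = 1431
Group 5: 1706 * 0.965 + 1552 * 0.392 = 1646 + 608 = 2254
Net migration: Group 2 − 20 → 311; Group 4 − 72 → 1359
Population now: 0–9=275, 10–19=311, 20–29=441, 30–39=1359, 40+=2254
[period 3]
Births: 441 * 0.184 = 81
Group 2: 275 * 0.967 = 266
Group 3: 311 * 0.972 = 302
Group 4: 441 * 0.956 = 422
Group 5: 1359 * 0.965 + 2254 * 0.392 = 1311 + 884 = 2195
Net migration: Group 2 − 20 → 246; Group 4 − 72 → 350
Population now: 0–9=81, 10–19=246, 20–29=302, 30–39=350, 40+=2195

2195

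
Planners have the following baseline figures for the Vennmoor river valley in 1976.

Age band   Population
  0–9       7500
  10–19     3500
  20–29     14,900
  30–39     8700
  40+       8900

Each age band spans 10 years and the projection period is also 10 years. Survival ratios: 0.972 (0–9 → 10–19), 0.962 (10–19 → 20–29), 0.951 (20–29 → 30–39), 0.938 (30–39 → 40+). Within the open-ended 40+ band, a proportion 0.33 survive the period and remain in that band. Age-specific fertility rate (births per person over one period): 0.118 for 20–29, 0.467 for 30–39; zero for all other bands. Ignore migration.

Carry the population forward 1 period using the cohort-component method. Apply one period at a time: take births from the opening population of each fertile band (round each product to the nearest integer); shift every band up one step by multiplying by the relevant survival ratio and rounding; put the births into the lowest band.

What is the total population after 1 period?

Call the groups 1 to 5, youngest first.
[period 1]
Births: 14900 × 0.118 = 1758, 8700 × 0.467 = 4063 ⇒ total 5821
Group 2: 7500 × 0.972 = 7290
Group 3: 3500 × 0.962 = 3367
Group 4: 14900 × 0.951 = 14170
Group 5: 8700 × 0.938 + 8900 × 0.33 = 8161 + 2937 = 11098
End of period: [5821, 7290, 3367, 14170, 11098]
Total after period 1: 5821 + 7290 + 3367 + 14170 + 11098 = 41746

41746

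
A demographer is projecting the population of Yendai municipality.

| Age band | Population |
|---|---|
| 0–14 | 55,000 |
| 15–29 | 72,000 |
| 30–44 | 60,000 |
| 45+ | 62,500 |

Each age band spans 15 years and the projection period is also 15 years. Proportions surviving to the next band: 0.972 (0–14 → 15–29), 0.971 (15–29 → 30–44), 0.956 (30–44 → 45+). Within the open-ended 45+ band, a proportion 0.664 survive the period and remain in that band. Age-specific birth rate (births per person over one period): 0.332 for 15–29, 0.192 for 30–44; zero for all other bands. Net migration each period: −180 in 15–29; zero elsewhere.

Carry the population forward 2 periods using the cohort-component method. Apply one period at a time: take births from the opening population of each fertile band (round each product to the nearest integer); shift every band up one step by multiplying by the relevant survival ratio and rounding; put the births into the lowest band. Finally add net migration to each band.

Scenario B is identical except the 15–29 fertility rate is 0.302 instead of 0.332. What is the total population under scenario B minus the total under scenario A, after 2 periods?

-3697

Numbering the groups 1..4 from youngest to oldest:
— Period 1 —
Births: 72000 × 0.332 = 23904 ; 60000 × 0.192 = 11520 → 35424
Group 2: 55000 × 0.972 = 53460
Group 3: 72000 × 0.971 = 69912
Group 4: 60000 × 0.956 + 62500 × 0.664 = 57360 + 41500 = 98860
Net migration: Group 2 − 180 → 53280
→ [35424, 53280, 69912, 98860]
— Period 2 —
Births: 53280 × 0.332 = 17689 ; 69912 × 0.192 = 13423 → 31112
Group 2: 35424 × 0.972 = 34432
Group 3: 53280 × 0.971 = 51735
Group 4: 69912 × 0.956 + 98860 × 0.664 = 66836 + 65643 = 132479
Net migration: Group 2 − 180 → 34252
→ [31112, 34252, 51735, 132479]
Scenario A total after 2 periods: 249578
Scenario B projection —
— Period 1 —
Births: 72000 × 0.302 = 21744 ; 60000 × 0.192 = 11520 → 33264
Group 2: 55000 × 0.972 = 53460
Group 3: 72000 × 0.971 = 69912
Group 4: 60000 × 0.956 + 62500 × 0.664 = 57360 + 41500 = 98860
Net migration: Group 2 − 180 → 53280
→ [33264, 53280, 69912, 98860]
— Period 2 —
Births: 53280 × 0.302 = 16091 ; 69912 × 0.192 = 13423 → 29514
Group 2: 33264 × 0.972 = 32333
Group 3: 53280 × 0.971 = 51735
Group 4: 69912 × 0.956 + 98860 × 0.664 = 66836 + 65643 = 132479
Net migration: Group 2 − 180 → 32153
→ [29514, 32153, 51735, 132479]
Scenario B total after 2 periods: 245881
Difference B − A = 245881 − 249578 = -3697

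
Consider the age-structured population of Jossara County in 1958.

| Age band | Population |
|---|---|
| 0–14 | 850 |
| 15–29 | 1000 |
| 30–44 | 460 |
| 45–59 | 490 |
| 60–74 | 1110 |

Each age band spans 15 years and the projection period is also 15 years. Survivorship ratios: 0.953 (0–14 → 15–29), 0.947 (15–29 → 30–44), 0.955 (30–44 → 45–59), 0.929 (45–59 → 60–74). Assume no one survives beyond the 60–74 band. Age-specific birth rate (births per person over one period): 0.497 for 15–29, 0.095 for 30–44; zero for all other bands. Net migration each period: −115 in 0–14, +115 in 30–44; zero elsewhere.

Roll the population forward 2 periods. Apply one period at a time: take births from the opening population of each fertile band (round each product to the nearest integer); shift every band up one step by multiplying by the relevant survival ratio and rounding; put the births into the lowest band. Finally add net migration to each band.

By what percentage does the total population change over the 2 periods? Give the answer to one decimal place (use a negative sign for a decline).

-20.7

After projecting period 1:
Births: 1000 * 0.497 = 497 ; 460 * 0.095 = 44 ⇒ total 541
15–29: 850 * 0.953 = 810
30–44: 1000 * 0.947 = 947
45–59: 460 * 0.955 = 439
60–74: 490 * 0.929 = 455
Net migration: 0–14 − 115 → 426; 30–44 + 115 → 1062
End of period: [426, 810, 1062, 439, 455]
After projecting period 2:
Births: 810 * 0.497 = 403 ; 1062 * 0.095 = 101 ⇒ total 504
15–29: 426 * 0.953 = 406
30–44: 810 * 0.947 = 767
45–59: 1062 * 0.955 = 1014
60–74: 439 * 0.929 = 408
Net migration: 0–14 − 115 → 389; 30–44 + 115 → 882
End of period: [389, 406, 882, 1014, 408]
Total: 3910 → 3099; change = -811; percentage change = -20.7%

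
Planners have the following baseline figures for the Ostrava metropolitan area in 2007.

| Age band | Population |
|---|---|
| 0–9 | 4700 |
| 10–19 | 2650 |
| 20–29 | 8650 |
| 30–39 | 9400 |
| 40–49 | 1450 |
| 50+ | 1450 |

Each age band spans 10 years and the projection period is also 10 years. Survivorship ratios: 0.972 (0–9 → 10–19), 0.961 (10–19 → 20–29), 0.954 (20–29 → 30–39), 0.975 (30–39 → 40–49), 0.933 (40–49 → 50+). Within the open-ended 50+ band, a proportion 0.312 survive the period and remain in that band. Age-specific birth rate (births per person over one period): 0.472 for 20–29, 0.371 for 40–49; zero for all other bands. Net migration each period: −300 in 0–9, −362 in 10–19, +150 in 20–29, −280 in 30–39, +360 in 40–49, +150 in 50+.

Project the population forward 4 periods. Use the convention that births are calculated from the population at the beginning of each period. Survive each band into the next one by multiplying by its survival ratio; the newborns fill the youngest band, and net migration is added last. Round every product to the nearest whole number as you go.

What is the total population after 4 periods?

23982

Numbering the groups 1..6 from youngest to oldest:
— Period 1 —
Births: 8650 * 0.472 = 4083, 1450 * 0.371 = 538 — total 4621
Group 2: 4700 * 0.972 = 4568
Group 3: 2650 * 0.961 = 2547
Group 4: 8650 * 0.954 = 8252
Group 5: 9400 * 0.975 = 9165
Group 6: 1450 * 0.933 + 1450 * 0.312 = 1353 + 452 = 1805
Net migration: Group 1 − 300 → 4321; Group 2 − 362 → 4206; Group 3 + 150 → 2697; Group 4 − 280 → 7972; Group 5 + 360 → 9525; Group 6 + 150 → 1955
Population now: 0–9=4321, 10–19=4206, 20–29=2697, 30–39=7972, 40–49=9525, 50+=1955
— Period 2 —
Births: 2697 * 0.472 = 1273, 9525 * 0.371 = 3534 — total 4807
Group 2: 4321 * 0.972 = 4200
Group 3: 4206 * 0.961 = 4042
Group 4: 2697 * 0.954 = 2573
Group 5: 7972 * 0.975 = 7773
Group 6: 9525 * 0.933 + 1955 * 0.312 = 8887 + 610 = 9497
Net migration: Group 1 − 300 → 4507; Group 2 − 362 → 3838; Group 3 + 150 → 4192; Group 4 − 280 → 2293; Group 5 + 360 → 8133; Group 6 + 150 → 9647
Population now: 0–9=4507, 10–19=3838, 20–29=4192, 30–39=2293, 40–49=8133, 50+=9647
— Period 3 —
Births: 4192 * 0.472 = 1979, 8133 * 0.371 = 3017 — total 4996
Group 2: 4507 * 0.972 = 4381
Group 3: 3838 * 0.961 = 3688
Group 4: 4192 * 0.954 = 3999
Group 5: 2293 * 0.975 = 2236
Group 6: 8133 * 0.933 + 9647 * 0.312 = 7588 + 3010 = 10598
Net migration: Group 1 − 300 → 4696; Group 2 − 362 → 4019; Group 3 + 150 → 3838; Group 4 − 280 → 3719; Group 5 + 360 → 2596; Group 6 + 150 → 10748
Population now: 0–9=4696, 10–19=4019, 20–29=3838, 30–39=3719, 40–49=2596, 50+=10748
— Period 4 —
Births: 3838 * 0.472 = 1812, 2596 * 0.371 = 963 — total 2775
Group 2: 4696 * 0.972 = 4565
Group 3: 4019 * 0.961 = 3862
Group 4: 3838 * 0.954 = 3661
Group 5: 3719 * 0.975 = 3626
Group 6: 2596 * 0.933 + 10748 * 0.312 = 2422 + 3353 = 5775
Net migration: Group 1 − 300 → 2475; Group 2 − 362 → 4203; Group 3 + 150 → 4012; Group 4 − 280 → 3381; Group 5 + 360 → 3986; Group 6 + 150 → 5925
Population now: 0–9=2475, 10–19=4203, 20–29=4012, 30–39=3381, 40–49=3986, 50+=5925
Total after period 4: 2475 + 4203 + 4012 + 3381 + 3986 + 5925 = 23982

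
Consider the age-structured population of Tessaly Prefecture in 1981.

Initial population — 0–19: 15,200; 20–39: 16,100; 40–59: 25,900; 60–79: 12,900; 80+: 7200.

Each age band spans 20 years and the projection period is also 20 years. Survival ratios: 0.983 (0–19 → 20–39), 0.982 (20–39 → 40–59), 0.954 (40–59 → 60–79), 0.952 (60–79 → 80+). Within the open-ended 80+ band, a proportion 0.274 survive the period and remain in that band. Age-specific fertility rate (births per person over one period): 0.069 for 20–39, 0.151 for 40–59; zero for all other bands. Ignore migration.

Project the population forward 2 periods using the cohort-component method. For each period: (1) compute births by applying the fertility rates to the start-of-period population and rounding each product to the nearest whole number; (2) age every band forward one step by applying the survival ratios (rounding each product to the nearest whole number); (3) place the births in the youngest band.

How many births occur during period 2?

Let band 1 be 0–19 through band 5 = 80+.
After projecting period 1:
Births: 16100 * 0.069 = 1111 ; 25900 * 0.151 = 3911 — total 5022
Band 2: 15200 * 0.983 = 14942
Band 3: 16100 * 0.982 = 15810
Band 4: 25900 * 0.954 = 24709
Band 5: 12900 * 0.952 + 7200 * 0.274 = 12281 + 1973 = 14254
Population now: 0–19=5022, 20–39=14942, 40–59=15810, 60–79=24709, 80+=14254
After projecting period 2:
Births: 14942 * 0.069 = 1031 ; 15810 * 0.151 = 2387 — total 3418
Band 2: 5022 * 0.983 = 4937
Band 3: 14942 * 0.982 = 14673
Band 4: 15810 * 0.954 = 15083
Band 5: 24709 * 0.952 + 14254 * 0.274 = 23523 + 3906 = 27429
Population now: 0–19=3418, 20–39=4937, 40–59=14673, 60–79=15083, 80+=27429

3418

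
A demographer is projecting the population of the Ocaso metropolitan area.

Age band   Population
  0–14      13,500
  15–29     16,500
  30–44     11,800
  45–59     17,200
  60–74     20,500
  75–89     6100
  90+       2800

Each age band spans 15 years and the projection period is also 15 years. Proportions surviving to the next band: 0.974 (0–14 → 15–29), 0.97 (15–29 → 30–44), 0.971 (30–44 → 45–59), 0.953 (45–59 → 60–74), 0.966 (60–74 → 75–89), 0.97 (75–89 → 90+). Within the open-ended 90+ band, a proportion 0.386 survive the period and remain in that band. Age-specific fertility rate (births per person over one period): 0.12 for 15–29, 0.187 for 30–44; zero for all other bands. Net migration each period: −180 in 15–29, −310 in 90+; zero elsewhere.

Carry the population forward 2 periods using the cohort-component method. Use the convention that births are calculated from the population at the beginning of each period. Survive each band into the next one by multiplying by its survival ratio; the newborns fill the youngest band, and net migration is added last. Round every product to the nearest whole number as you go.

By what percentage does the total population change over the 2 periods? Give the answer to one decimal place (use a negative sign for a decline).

Period 1.
Births: 16500 × 0.12 = 1980, 11800 × 0.187 = 2207 → 4187
15–29: 13500 × 0.974 = 13149
30–44: 16500 × 0.97 = 16005
45–59: 11800 × 0.971 = 11458
60–74: 17200 × 0.953 = 16392
75–89: 20500 × 0.966 = 19803
90+: 6100 × 0.97 + 2800 × 0.386 = 5917 + 1081 = 6998
Net migration: 15–29 − 180 → 12969; 90+ − 310 → 6688
Giving 4187 / 12969 / 16005 / 11458 / 16392 / 19803 / 6688.
Period 2.
Births: 12969 × 0.12 = 1556, 16005 × 0.187 = 2993 → 4549
15–29: 4187 × 0.974 = 4078
30–44: 12969 × 0.97 = 12580
45–59: 16005 × 0.971 = 15541
60–74: 11458 × 0.953 = 10919
75–89: 16392 × 0.966 = 15835
90+: 19803 × 0.97 + 6688 × 0.386 = 19209 + 2582 = 21791
Net migration: 15–29 − 180 → 3898; 90+ − 310 → 21481
Giving 4549 / 3898 / 12580 / 15541 / 10919 / 15835 / 21481.
Total: 88400 → 84803; change = -3597; percentage change = -4.1%

-4.1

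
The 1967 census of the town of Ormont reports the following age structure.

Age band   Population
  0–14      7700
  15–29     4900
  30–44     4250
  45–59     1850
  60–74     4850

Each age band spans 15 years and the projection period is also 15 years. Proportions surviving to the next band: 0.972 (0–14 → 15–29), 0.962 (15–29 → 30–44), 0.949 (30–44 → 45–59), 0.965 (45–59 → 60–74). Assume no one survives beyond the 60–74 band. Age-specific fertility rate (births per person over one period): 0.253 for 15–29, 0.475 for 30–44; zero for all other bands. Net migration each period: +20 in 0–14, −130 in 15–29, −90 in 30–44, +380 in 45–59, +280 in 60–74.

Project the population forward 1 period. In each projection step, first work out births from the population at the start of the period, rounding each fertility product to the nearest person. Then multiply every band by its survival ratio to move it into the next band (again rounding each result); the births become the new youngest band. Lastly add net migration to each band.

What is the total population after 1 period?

Period 1.
Births: 4900 × 0.253 = 1240 ; 4250 × 0.475 = 2019 → total 3259
15–29: 7700 × 0.972 = 7484
30–44: 4900 × 0.962 = 4714
45–59: 4250 × 0.949 = 4033
60–74: 1850 × 0.965 = 1785
Net migration: 0–14 + 20 → 3279; 15–29 − 130 → 7354; 30–44 − 90 → 4624; 45–59 + 380 → 4413; 60–74 + 280 → 2065
Population now: 0–14=3279, 15–29=7354, 30–44=4624, 45–59=4413, 60–74=2065
Total after period 1: 3279 + 7354 + 4624 + 4413 + 2065 = 21735

21735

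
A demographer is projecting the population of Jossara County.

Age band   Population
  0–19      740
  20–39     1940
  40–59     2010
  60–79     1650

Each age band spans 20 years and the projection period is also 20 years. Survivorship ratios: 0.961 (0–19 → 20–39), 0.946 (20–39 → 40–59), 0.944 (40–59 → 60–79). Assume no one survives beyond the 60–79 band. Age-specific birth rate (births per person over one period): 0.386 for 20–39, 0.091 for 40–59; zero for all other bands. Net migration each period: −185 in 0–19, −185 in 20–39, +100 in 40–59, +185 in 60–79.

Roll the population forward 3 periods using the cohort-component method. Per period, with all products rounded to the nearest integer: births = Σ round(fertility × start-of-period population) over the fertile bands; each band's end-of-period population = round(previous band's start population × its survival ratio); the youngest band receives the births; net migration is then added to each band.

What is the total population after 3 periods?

1430

After projecting period 1:
Births: 1940 × 0.386 = 749 ; 2010 × 0.091 = 183 ⇒ total 932
20–39: 740 × 0.961 = 711
40–59: 1940 × 0.946 = 1835
60–79: 2010 × 0.944 = 1897
Net migration: 0–19 − 185 → 747; 20–39 − 185 → 526; 40–59 + 100 → 1935; 60–79 + 185 → 2082
End of period: [747, 526, 1935, 2082]
After projecting period 2:
Births: 526 × 0.386 = 203 ; 1935 × 0.091 = 176 ⇒ total 379
20–39: 747 × 0.961 = 718
40–59: 526 × 0.946 = 498
60–79: 1935 × 0.944 = 1827
Net migration: 0–19 − 185 → 194; 20–39 − 185 → 533; 40–59 + 100 → 598; 60–79 + 185 → 2012
End of period: [194, 533, 598, 2012]
After projecting period 3:
Births: 533 × 0.386 = 206 ; 598 × 0.091 = 54 ⇒ total 260
20–39: 194 × 0.961 = 186
40–59: 533 × 0.946 = 504
60–79: 598 × 0.944 = 565
Net migration: 0–19 − 185 → 75; 20–39 − 185 → 1; 40–59 + 100 → 604; 60–79 + 185 → 750
End of period: [75, 1, 604, 750]
Total after period 3: 75 + 1 + 604 + 750 = 1430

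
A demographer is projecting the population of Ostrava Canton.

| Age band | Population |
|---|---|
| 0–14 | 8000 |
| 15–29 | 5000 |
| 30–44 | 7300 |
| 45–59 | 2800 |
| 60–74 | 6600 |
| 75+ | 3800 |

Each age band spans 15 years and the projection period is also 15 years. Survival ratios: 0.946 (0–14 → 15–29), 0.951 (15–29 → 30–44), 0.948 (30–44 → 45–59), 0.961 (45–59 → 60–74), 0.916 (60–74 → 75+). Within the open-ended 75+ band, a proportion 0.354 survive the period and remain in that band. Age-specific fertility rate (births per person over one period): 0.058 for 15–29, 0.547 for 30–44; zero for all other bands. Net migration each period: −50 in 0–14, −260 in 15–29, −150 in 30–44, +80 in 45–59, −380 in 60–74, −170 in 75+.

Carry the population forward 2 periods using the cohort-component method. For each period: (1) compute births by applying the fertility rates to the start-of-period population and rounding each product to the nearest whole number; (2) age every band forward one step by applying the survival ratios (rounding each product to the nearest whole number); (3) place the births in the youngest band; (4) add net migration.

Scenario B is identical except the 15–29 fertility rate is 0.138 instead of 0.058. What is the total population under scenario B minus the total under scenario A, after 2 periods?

964

— Period 1 —
Births: 5000 * 0.058 = 290, 7300 * 0.547 = 3993 → total 4283
15–29: 8000 * 0.946 = 7568
30–44: 5000 * 0.951 = 4755
45–59: 7300 * 0.948 = 6920
60–74: 2800 * 0.961 = 2691
75+: 6600 * 0.916 + 3800 * 0.354 = 6046 + 1345 = 7391
Net migration: 0–14 − 50 → 4233; 15–29 − 260 → 7308; 30–44 − 150 → 4605; 45–59 + 80 → 7000; 60–74 − 380 → 2311; 75+ − 170 → 7221
Population now: 0–14=4233, 15–29=7308, 30–44=4605, 45–59=7000, 60–74=2311, 75+=7221
— Period 2 —
Births: 7308 * 0.058 = 424, 4605 * 0.547 = 2519 → total 2943
15–29: 4233 * 0.946 = 4004
30–44: 7308 * 0.951 = 6950
45–59: 4605 * 0.948 = 4366
60–74: 7000 * 0.961 = 6727
75+: 2311 * 0.916 + 7221 * 0.354 = 2117 + 2556 = 4673
Net migration: 0–14 − 50 → 2893; 15–29 − 260 → 3744; 30–44 − 150 → 6800; 45–59 + 80 → 4446; 60–74 − 380 → 6347; 75+ − 170 → 4503
Population now: 0–14=2893, 15–29=3744, 30–44=6800, 45–59=4446, 60–74=6347, 75+=4503
Scenario A total after 2 periods: 28733
Scenario B projection —
— Period 1 —
Births: 5000 * 0.138 = 690, 7300 * 0.547 = 3993 → total 4683
15–29: 8000 * 0.946 = 7568
30–44: 5000 * 0.951 = 4755
45–59: 7300 * 0.948 = 6920
60–74: 2800 * 0.961 = 2691
75+: 6600 * 0.916 + 3800 * 0.354 = 6046 + 1345 = 7391
Net migration: 0–14 − 50 → 4633; 15–29 − 260 → 7308; 30–44 − 150 → 4605; 45–59 + 80 → 7000; 60–74 − 380 → 2311; 75+ − 170 → 7221
Population now: 0–14=4633, 15–29=7308, 30–44=4605, 45–59=7000, 60–74=2311, 75+=7221
— Period 2 —
Births: 7308 * 0.138 = 1009, 4605 * 0.547 = 2519 → total 3528
15–29: 4633 * 0.946 = 4383
30–44: 7308 * 0.951 = 6950
45–59: 4605 * 0.948 = 4366
60–74: 7000 * 0.961 = 6727
75+: 2311 * 0.916 + 7221 * 0.354 = 2117 + 2556 = 4673
Net migration: 0–14 − 50 → 3478; 15–29 − 260 → 4123; 30–44 − 150 → 6800; 45–59 + 80 → 4446; 60–74 − 380 → 6347; 75+ − 170 → 4503
Population now: 0–14=3478, 15–29=4123, 30–44=6800, 45–59=4446, 60–74=6347, 75+=4503
Scenario B total after 2 periods: 29697
Difference B − A = 29697 − 28733 = 964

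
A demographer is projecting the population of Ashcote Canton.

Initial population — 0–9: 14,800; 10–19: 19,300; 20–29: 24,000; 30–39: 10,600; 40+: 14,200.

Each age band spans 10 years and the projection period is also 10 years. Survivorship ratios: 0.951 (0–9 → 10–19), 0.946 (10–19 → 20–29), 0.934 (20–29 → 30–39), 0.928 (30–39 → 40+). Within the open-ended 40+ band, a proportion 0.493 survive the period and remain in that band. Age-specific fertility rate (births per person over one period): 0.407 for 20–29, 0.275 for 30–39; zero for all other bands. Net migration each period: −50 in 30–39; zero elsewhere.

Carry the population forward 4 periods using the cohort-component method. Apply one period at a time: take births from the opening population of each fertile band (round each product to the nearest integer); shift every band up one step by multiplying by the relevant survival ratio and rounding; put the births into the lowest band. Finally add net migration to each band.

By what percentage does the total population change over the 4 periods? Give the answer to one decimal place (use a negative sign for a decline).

-19.4

— Period 1 —
Births: 24000 × 0.407 = 9768 ; 10600 × 0.275 = 2915 → 12683
10–19: 14800 × 0.951 = 14075
20–29: 19300 × 0.946 = 18258
30–39: 24000 × 0.934 = 22416
40+: 10600 × 0.928 + 14200 × 0.493 = 9837 + 7001 = 16838
Net migration: 30–39 − 50 → 22366
End of period: [12683, 14075, 18258, 22366, 16838]
— Period 2 —
Births: 18258 × 0.407 = 7431 ; 22366 × 0.275 = 6151 → 13582
10–19: 12683 × 0.951 = 12062
20–29: 14075 × 0.946 = 13315
30–39: 18258 × 0.934 = 17053
40+: 22366 × 0.928 + 16838 × 0.493 = 20756 + 8301 = 29057
Net migration: 30–39 − 50 → 17003
End of period: [13582, 12062, 13315, 17003, 29057]
— Period 3 —
Births: 13315 × 0.407 = 5419 ; 17003 × 0.275 = 4676 → 10095
10–19: 13582 × 0.951 = 12916
20–29: 12062 × 0.946 = 11411
30–39: 13315 × 0.934 = 12436
40+: 17003 × 0.928 + 29057 × 0.493 = 15779 + 14325 = 30104
Net migration: 30–39 − 50 → 12386
End of period: [10095, 12916, 11411, 12386, 30104]
— Period 4 —
Births: 11411 × 0.407 = 4644 ; 12386 × 0.275 = 3406 → 8050
10–19: 10095 × 0.951 = 9600
20–29: 12916 × 0.946 = 12219
30–39: 11411 × 0.934 = 10658
40+: 12386 × 0.928 + 30104 × 0.493 = 11494 + 14841 = 26335
Net migration: 30–39 − 50 → 10608
End of period: [8050, 9600, 12219, 10608, 26335]
Total: 82900 → 66812; change = -16088; percentage change = -19.4%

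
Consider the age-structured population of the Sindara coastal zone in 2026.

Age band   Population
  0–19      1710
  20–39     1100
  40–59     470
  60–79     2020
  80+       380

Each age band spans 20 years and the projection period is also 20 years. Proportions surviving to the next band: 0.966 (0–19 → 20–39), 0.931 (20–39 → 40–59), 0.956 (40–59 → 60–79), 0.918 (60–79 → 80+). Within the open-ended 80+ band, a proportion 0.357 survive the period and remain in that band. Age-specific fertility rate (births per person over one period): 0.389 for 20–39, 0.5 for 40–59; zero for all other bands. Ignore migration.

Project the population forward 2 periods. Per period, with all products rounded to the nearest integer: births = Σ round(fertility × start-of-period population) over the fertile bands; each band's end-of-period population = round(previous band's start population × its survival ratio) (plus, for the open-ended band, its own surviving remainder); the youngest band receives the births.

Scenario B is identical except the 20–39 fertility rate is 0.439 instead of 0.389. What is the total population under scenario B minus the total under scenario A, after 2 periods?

Call the groups 1 to 5, youngest first.
— Period 1 —
Births: 1100 × 0.389 = 428  |  470 × 0.5 = 235 → 663
Group 2: 1710 × 0.966 = 1652
Group 3: 1100 × 0.931 = 1024
Group 4: 470 × 0.956 = 449
Group 5: 2020 × 0.918 + 380 × 0.357 = 1854 + 136 = 1990
Giving 663 / 1652 / 1024 / 449 / 1990.
— Period 2 —
Births: 1652 × 0.389 = 643  |  1024 × 0.5 = 512 → 1155
Group 2: 663 × 0.966 = 640
Group 3: 1652 × 0.931 = 1538
Group 4: 1024 × 0.956 = 979
Group 5: 449 × 0.918 + 1990 × 0.357 = 412 + 710 = 1122
Giving 1155 / 640 / 1538 / 979 / 1122.
Scenario A total after 2 periods: 5434
Scenario B projection —
— Period 1 —
Births: 1100 × 0.439 = 483  |  470 × 0.5 = 235 → 718
Group 2: 1710 × 0.966 = 1652
Group 3: 1100 × 0.931 = 1024
Group 4: 470 × 0.956 = 449
Group 5: 2020 × 0.918 + 380 × 0.357 = 1854 + 136 = 1990
Giving 718 / 1652 / 1024 / 449 / 1990.
— Period 2 —
Births: 1652 × 0.439 = 725  |  1024 × 0.5 = 512 → 1237
Group 2: 718 × 0.966 = 694
Group 3: 1652 × 0.931 = 1538
Group 4: 1024 × 0.956 = 979
Group 5: 449 × 0.918 + 1990 × 0.357 = 412 + 710 = 1122
Giving 1237 / 694 / 1538 / 979 / 1122.
Scenario B total after 2 periods: 5570
Difference B − A = 5570 − 5434 = 136

136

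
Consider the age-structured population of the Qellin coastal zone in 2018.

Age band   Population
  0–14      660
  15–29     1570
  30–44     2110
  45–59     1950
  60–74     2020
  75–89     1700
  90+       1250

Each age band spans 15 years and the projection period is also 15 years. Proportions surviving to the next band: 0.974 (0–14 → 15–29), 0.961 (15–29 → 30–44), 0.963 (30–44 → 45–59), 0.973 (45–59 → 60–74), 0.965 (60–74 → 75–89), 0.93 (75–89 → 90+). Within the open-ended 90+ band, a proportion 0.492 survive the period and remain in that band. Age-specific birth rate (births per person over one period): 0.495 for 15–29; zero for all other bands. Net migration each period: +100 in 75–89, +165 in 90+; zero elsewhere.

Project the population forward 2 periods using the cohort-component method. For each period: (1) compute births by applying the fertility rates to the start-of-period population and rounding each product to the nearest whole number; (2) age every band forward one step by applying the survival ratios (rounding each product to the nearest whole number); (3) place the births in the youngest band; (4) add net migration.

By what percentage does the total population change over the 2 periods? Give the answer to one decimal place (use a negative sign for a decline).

-8.6

Period 1.
Births: 1570 × 0.495 = 777
15–29: 660 × 0.974 = 643
30–44: 1570 × 0.961 = 1509
45–59: 2110 × 0.963 = 2032
60–74: 1950 × 0.973 = 1897
75–89: 2020 × 0.965 = 1949
90+: 1700 × 0.93 + 1250 × 0.492 = 1581 + 615 = 2196
Net migration: 75–89 + 100 → 2049; 90+ + 165 → 2361
End of period: [777, 643, 1509, 2032, 1897, 2049, 2361]
Period 2.
Births: 643 × 0.495 = 318
15–29: 777 × 0.974 = 757
30–44: 643 × 0.961 = 618
45–59: 1509 × 0.963 = 1453
60–74: 2032 × 0.973 = 1977
75–89: 1897 × 0.965 = 1831
90+: 2049 × 0.93 + 2361 × 0.492 = 1906 + 1162 = 3068
Net migration: 75–89 + 100 → 1931; 90+ + 165 → 3233
End of period: [318, 757, 618, 1453, 1977, 1931, 3233]
Total: 11260 → 10287; change = -973; percentage change = -8.6%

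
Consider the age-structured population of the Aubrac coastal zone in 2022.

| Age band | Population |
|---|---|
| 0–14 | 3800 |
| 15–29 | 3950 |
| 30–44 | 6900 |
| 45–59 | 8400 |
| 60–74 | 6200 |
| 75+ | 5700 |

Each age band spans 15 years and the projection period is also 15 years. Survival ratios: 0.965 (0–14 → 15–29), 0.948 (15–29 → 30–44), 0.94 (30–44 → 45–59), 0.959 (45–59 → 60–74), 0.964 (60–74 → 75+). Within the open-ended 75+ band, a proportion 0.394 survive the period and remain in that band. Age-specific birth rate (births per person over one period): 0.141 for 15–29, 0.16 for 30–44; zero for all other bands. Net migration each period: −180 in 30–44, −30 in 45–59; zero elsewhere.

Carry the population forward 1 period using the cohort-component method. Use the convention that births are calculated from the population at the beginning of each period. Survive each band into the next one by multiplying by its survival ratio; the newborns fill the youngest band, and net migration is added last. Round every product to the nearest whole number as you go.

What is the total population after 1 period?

31628

— Period 1 —
Births: 3950 * 0.141 = 557 ; 6900 * 0.16 = 1104 → 1661
15–29: 3800 * 0.965 = 3667
30–44: 3950 * 0.948 = 3745
45–59: 6900 * 0.94 = 6486
60–74: 8400 * 0.959 = 8056
75+: 6200 * 0.964 + 5700 * 0.394 = 5977 + 2246 = 8223
Net migration: 30–44 − 180 → 3565; 45–59 − 30 → 6456
Population now: 0–14=1661, 15–29=3667, 30–44=3565, 45–59=6456, 60–74=8056, 75+=8223
Total after period 1: 1661 + 3667 + 3565 + 6456 + 8056 + 8223 = 31628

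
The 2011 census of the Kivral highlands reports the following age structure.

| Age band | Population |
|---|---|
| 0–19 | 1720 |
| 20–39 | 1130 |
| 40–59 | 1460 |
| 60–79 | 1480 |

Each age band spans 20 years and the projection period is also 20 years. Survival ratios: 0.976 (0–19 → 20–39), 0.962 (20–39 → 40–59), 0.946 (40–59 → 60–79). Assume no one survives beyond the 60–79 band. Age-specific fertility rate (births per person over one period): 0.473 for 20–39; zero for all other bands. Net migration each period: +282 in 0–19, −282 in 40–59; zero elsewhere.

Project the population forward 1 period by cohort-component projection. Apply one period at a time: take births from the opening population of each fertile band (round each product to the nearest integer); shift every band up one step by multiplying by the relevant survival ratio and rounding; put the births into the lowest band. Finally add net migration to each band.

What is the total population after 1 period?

4681

Numbering the bands 1..4 from youngest to oldest:
Period 1:
Births: 1130 * 0.473 = 534
Band 2: 1720 * 0.976 = 1679
Band 3: 1130 * 0.962 = 1087
Band 4: 1460 * 0.946 = 1381
Net migration: Band 1 + 282 → 816; Band 3 − 282 → 805
End of period: [816, 1679, 805, 1381]
Total after period 1: 816 + 1679 + 805 + 1381 = 4681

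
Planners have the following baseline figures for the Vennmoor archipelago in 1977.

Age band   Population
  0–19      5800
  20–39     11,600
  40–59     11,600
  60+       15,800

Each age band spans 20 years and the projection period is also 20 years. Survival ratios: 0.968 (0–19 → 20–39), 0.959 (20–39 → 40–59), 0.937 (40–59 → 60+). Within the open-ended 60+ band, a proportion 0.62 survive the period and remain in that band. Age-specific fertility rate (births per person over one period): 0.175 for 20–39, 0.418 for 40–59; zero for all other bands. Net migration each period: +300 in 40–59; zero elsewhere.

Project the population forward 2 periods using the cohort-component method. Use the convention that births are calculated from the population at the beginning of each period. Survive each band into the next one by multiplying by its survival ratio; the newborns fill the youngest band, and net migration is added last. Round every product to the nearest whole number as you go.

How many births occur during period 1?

6879

(Bands numbered youngest = 1 to oldest = 4.)
Period 1.
Births: 11600 × 0.175 = 2030  |  11600 × 0.418 = 4849 — total 6879
Band 2: 5800 × 0.968 = 5614
Band 3: 11600 × 0.959 = 11124
Band 4: 11600 × 0.937 + 15800 × 0.62 = 10869 + 9796 = 20665
Net migration: Band 3 + 300 → 11424
End of period: [6879, 5614, 11424, 20665]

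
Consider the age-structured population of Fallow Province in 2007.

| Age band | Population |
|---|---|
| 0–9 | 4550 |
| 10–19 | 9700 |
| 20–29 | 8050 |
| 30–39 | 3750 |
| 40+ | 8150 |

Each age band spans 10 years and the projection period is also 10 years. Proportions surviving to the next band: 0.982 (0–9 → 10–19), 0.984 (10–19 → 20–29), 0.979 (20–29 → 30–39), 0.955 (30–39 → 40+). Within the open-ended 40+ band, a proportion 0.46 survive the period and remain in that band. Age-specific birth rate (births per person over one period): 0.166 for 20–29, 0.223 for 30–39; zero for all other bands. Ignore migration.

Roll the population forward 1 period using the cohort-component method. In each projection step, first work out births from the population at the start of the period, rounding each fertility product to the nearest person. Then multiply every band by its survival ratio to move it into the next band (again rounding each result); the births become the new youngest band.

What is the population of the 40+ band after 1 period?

7330

Call the groups 1 to 5, youngest first.
Period 1:
Births: 8050 * 0.166 = 1336, 3750 * 0.223 = 836 ⇒ total 2172
Group 2: 4550 * 0.982 = 4468
Group 3: 9700 * 0.984 = 9545
Group 4: 8050 * 0.979 = 7881
Group 5: 3750 * 0.955 + 8150 * 0.46 = 3581 + 3749 = 7330
→ [2172, 4468, 9545, 7881, 7330]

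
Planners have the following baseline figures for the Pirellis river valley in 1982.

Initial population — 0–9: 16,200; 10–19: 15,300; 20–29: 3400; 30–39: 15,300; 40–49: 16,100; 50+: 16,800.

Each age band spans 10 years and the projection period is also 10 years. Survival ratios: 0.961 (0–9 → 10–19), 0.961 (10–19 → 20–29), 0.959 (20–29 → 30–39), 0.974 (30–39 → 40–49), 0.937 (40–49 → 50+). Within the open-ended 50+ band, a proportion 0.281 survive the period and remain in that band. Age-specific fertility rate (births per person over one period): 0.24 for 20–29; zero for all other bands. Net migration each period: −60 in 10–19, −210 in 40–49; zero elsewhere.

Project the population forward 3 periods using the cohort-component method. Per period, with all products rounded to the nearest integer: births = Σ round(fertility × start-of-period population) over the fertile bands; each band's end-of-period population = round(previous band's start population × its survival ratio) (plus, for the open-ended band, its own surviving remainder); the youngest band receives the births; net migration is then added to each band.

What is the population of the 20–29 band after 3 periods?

[period 1]
Births: 3400 × 0.24 = 816
10–19: 16200 × 0.961 = 15568
20–29: 15300 × 0.961 = 14703
30–39: 3400 × 0.959 = 3261
40–49: 15300 × 0.974 = 14902
50+: 16100 × 0.937 + 16800 × 0.281 = 15086 + 4721 = 19807
Net migration: 10–19 − 60 → 15508; 40–49 − 210 → 14692
Population now: 0–9=816, 10–19=15508, 20–29=14703, 30–39=3261, 40–49=14692, 50+=19807
[period 2]
Births: 14703 × 0.24 = 3529
10–19: 816 × 0.961 = 784
20–29: 15508 × 0.961 = 14903
30–39: 14703 × 0.959 = 14100
40–49: 3261 × 0.974 = 3176
50+: 14692 × 0.937 + 19807 × 0.281 = 13766 + 5566 = 19332
Net migration: 10–19 − 60 → 724; 40–49 − 210 → 2966
Population now: 0–9=3529, 10–19=724, 20–29=14903, 30–39=14100, 40–49=2966, 50+=19332
[period 3]
Births: 14903 × 0.24 = 3577
10–19: 3529 × 0.961 = 3391
20–29: 724 × 0.961 = 696
30–39: 14903 × 0.959 = 14292
40–49: 14100 × 0.974 = 13733
50+: 2966 × 0.937 + 19332 × 0.281 = 2779 + 5432 = 8211
Net migration: 10–19 − 60 → 3331; 40–49 − 210 → 13523
Population now: 0–9=3577, 10–19=3331, 20–29=696, 30–39=14292, 40–49=13523, 50+=8211

696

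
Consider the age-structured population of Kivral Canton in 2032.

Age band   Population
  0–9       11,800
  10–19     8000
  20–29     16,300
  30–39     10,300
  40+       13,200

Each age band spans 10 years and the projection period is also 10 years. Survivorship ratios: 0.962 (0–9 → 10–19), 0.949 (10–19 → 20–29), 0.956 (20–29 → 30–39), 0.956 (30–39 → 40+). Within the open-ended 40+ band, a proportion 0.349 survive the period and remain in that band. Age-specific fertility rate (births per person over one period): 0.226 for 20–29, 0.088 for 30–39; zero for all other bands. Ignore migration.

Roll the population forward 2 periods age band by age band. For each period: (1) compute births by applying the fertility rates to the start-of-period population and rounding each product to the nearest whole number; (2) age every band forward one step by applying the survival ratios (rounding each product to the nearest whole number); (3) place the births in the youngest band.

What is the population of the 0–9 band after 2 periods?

3087

Call the groups 1 to 5, youngest first.
— Period 1 —
Births: 16300 * 0.226 = 3684, 10300 * 0.088 = 906 ⇒ total 4590
Group 2: 11800 * 0.962 = 11352
Group 3: 8000 * 0.949 = 7592
Group 4: 16300 * 0.956 = 15583
Group 5: 10300 * 0.956 + 13200 * 0.349 = 9847 + 4607 = 14454
→ [4590, 11352, 7592, 15583, 14454]
— Period 2 —
Births: 7592 * 0.226 = 1716, 15583 * 0.088 = 1371 ⇒ total 3087
Group 2: 4590 * 0.962 = 4416
Group 3: 11352 * 0.949 = 10773
Group 4: 7592 * 0.956 = 7258
Group 5: 15583 * 0.956 + 14454 * 0.349 = 14897 + 5044 = 19941
→ [3087, 4416, 10773, 7258, 19941]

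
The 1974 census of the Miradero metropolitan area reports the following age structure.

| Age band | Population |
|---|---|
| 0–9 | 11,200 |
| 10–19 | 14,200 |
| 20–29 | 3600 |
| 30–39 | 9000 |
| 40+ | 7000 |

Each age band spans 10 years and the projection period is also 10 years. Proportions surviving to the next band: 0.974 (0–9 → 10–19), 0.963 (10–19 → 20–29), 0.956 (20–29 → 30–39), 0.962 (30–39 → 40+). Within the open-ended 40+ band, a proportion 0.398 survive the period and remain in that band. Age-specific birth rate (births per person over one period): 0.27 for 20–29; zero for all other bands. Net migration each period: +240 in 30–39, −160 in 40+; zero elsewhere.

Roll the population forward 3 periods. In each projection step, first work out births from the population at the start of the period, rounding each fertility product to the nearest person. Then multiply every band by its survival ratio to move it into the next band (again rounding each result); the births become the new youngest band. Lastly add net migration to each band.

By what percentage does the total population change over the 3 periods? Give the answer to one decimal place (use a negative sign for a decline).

-25.8

Numbering the groups 1..5 from youngest to oldest:
[period 1]
Births: 3600 * 0.27 = 972
Group 2: 11200 * 0.974 = 10909
Group 3: 14200 * 0.963 = 13675
Group 4: 3600 * 0.956 = 3442
Group 5: 9000 * 0.962 + 7000 * 0.398 = 8658 + 2786 = 11444
Net migration: Group 4 + 240 → 3682; Group 5 − 160 → 11284
Giving 972 / 10909 / 13675 / 3682 / 11284.
[period 2]
Births: 13675 * 0.27 = 3692
Group 2: 972 * 0.974 = 947
Group 3: 10909 * 0.963 = 10505
Group 4: 13675 * 0.956 = 13073
Group 5: 3682 * 0.962 + 11284 * 0.398 = 3542 + 4491 = 8033
Net migration: Group 4 + 240 → 13313; Group 5 − 160 → 7873
Giving 3692 / 947 / 10505 / 13313 / 7873.
[period 3]
Births: 10505 * 0.27 = 2836
Group 2: 3692 * 0.974 = 3596
Group 3: 947 * 0.963 = 912
Group 4: 10505 * 0.956 = 10043
Group 5: 13313 * 0.962 + 7873 * 0.398 = 12807 + 3133 = 15940
Net migration: Group 4 + 240 → 10283; Group 5 − 160 → 15780
Giving 2836 / 3596 / 912 / 10283 / 15780.
Total: 45000 → 33407; change = -11593; percentage change = -25.8%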